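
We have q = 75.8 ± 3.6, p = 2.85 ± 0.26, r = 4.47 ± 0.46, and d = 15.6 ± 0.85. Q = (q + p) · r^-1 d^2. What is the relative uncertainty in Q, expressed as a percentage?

Let u = q + p = 78.6. δu = √(δq² + δp²) = √(13.0 + 0.0676) = 3.61, so δu/u = 0.0459.
Q is then a monomial in u, r, d:
δQ/Q = √((δu/u)² + (-1·δr/r)² + (2·δd/d)²) = √(0.00211 + 0.0106 + 0.0119) = 0.157

15.7%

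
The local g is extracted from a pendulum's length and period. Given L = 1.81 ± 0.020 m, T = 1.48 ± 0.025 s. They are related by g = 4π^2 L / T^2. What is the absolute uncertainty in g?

Products/powers → add relative errors in quadrature, weighted by exponent:
  (1·δL/L)² = (1×0.0110)² = 0.000122;  (-2·δT/T)² = (-2×0.0169)² = 0.00114
δg/g = √(0.00126) = 0.0355
g = 32.6 m/s^2, so δg = 0.0355 × 32.6 = 1.16 m/s^2.

1.16 m/s^2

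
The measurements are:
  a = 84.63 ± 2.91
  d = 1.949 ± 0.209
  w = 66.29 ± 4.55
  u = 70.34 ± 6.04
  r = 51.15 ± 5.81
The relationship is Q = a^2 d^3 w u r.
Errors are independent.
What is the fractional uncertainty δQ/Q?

0.365

Since Q is a product/quotient, work with relative uncertainties:
  (2·δa/a)² = (2×0.0344)² = 0.00473;  (3·δd/d)² = (3×0.107)² = 0.103;  (1·δw/w)² = (1×0.0686)² = 0.00471;  (1·δu/u)² = (1×0.0859)² = 0.00737;  (1·δr/r)² = (1×0.114)² = 0.0129
δQ/Q = √(0.133) = 0.365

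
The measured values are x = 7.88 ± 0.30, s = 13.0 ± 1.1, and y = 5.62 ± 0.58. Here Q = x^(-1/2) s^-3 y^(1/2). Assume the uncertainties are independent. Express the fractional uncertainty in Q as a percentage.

Products/powers → add relative errors in quadrature, weighted by exponent:
  (−½·δx/x)² = (-0.5×0.0381)² = 0.000362;  (-3·δs/s)² = (-3×0.0846)² = 0.0644;  (½·δy/y)² = (0.5×0.103)² = 0.00266
δQ/Q = √(0.0675) = 0.260

26.0%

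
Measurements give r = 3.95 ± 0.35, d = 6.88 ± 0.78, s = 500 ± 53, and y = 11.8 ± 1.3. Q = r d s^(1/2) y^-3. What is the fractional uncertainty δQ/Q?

Relative error in a monomial: (δQ/Q)² = Σ (nᵢ · δxᵢ/xᵢ)².
  (1·δr/r)² = (1×0.0886)² = 0.00785;  (1·δd/d)² = (1×0.113)² = 0.0129;  (½·δs/s)² = (0.5×0.106)² = 0.00281;  (-3·δy/y)² = (-3×0.110)² = 0.109
δQ/Q = √(0.133) = 0.364

0.364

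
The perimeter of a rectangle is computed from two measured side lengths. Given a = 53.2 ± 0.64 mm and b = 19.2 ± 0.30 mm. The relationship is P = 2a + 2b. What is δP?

1.41 mm

Each term contributes (cᵢ δxᵢ)² to (δP)²:
  (2·δa)² = 1.64;  (2·δb)² = 0.360
δP = √(2.00) = 1.41 mm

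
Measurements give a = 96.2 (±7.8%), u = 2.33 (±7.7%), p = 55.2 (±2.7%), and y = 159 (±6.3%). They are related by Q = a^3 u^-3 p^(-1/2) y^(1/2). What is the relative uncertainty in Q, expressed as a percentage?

Relative error in a monomial: (δQ/Q)² = Σ (nᵢ · δxᵢ/xᵢ)².
  (3·δa/a)² = (3×0.0780)² = 0.0548;  (-3·δu/u)² = (-3×0.0770)² = 0.0534;  (−½·δp/p)² = (-0.5×0.0270)² = 0.000182;  (½·δy/y)² = (0.5×0.0630)² = 0.000992
δQ/Q = √(0.109) = 0.331

33.1%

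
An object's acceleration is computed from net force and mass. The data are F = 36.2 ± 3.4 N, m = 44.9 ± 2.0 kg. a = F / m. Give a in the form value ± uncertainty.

0.806 ± 0.0838 m/s^2

Products/powers → add relative errors in quadrature, weighted by exponent:
  (1·δF/F)² = (1×0.0939)² = 0.00882;  (-1·δm/m)² = (-1×0.0445)² = 0.00198
δa/a = √(0.0108) = 0.104
a = 0.806 m/s^2, so δa = 0.104 × 0.806 = 0.0838 m/s^2.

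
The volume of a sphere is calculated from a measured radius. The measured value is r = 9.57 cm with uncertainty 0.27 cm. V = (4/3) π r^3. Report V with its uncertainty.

For a monomial V ∝ r^3, fractional errors add in quadrature:
  (3·δr/r)² = (3×0.0282)² = 0.00716
δV/V = √(0.00716) = 0.0846
V = 3670 cm^3, so δV = 0.0846 × 3670 = 311 cm^3.

3670 ± 311 cm^3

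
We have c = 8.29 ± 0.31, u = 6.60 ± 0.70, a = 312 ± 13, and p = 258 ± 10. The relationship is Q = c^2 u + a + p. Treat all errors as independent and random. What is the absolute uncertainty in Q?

Let w = c^2·u = 454. δw/w = √((2·δc/c)² + (1·δu/u)²) = √(0.00559 + 0.0112) = 0.130, so δw = 58.9.
Q = w + a + p: δQ = √(δw² + δa² + δp²) = √(3470 + 169 + 100) = 61.1

61.1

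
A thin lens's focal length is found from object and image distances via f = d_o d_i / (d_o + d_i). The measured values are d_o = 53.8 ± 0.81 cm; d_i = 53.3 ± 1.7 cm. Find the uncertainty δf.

0.474 cm

∂f/∂d_o = (d_i/(d_o+d_i))² = 0.248;  ∂f/∂d_i = (d_o/(d_o+d_i))² = 0.252
δf = √((∂f/∂d_o · δd_o)² + (∂f/∂d_i · δd_i)²) = √(0.0402 + 0.184) = 0.474 cm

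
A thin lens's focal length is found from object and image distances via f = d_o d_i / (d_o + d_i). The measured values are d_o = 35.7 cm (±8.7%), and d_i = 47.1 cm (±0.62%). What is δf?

1.01 cm

∂f/∂d_o = (d_i/(d_o+d_i))² = 0.324;  ∂f/∂d_i = (d_o/(d_o+d_i))² = 0.186
δf = √((∂f/∂d_o · δd_o)² + (∂f/∂d_i · δd_i)²) = √(1.01 + 0.00295) = 1.01 cm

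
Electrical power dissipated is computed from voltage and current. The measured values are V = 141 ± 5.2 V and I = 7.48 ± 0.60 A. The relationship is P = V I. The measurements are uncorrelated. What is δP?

93.1 W

Since P is a product/quotient, work with relative uncertainties:
  (1·δV/V)² = (1×0.0369)² = 0.00136;  (1·δI/I)² = (1×0.0802)² = 0.00643
δP/P = √(0.00779) = 0.0883
P = 1050 W, so δP = 0.0883 × 1050 = 93.1 W.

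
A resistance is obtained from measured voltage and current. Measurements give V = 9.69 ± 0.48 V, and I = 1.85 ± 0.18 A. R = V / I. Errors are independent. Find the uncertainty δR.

Since R is a product/quotient, work with relative uncertainties:
  (1·δV/V)² = (1×0.0495)² = 0.00245;  (-1·δI/I)² = (-1×0.0973)² = 0.00947
δR/R = √(0.0119) = 0.109
R = 5.24 Ω, so δR = 0.109 × 5.24 = 0.572 Ω.

0.572 Ω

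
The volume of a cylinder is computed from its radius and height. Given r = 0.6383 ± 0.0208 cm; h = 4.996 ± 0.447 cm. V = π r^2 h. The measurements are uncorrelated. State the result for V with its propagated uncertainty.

6.395 ± 0.708 cm^3

For a monomial V ∝ r^2, h, fractional errors add in quadrature:
  (2·δr/r)² = (2×0.0326)² = 0.00425;  (1·δh/h)² = (1×0.0895)² = 0.00801
δV/V = √(0.0123) = 0.111
V = 6.395 cm^3, so δV = 0.111 × 6.395 = 0.708 cm^3.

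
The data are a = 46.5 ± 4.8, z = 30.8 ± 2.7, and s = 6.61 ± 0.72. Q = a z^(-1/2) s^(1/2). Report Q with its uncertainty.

Since Q is a product/quotient, work with relative uncertainties:
  (1·δa/a)² = (1×0.103)² = 0.0107;  (−½·δz/z)² = (-0.5×0.0877)² = 0.00192;  (½·δs/s)² = (0.5×0.109)² = 0.00297
δQ/Q = √(0.0155) = 0.125
Q = 21.5, so δQ = 0.125 × 21.5 = 2.69.

21.5 ± 2.69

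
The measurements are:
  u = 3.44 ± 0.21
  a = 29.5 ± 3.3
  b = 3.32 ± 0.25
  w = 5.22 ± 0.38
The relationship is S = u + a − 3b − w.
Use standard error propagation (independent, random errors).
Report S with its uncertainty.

17.8 ± 3.41

For a sum/difference, combine absolute errors in quadrature:
  (δu)² = 0.0441;  (δa)² = 10.9;  (3·δb)² = 0.562;  (δw)² = 0.144
δS = √(11.6) = 3.41
S = 17.8.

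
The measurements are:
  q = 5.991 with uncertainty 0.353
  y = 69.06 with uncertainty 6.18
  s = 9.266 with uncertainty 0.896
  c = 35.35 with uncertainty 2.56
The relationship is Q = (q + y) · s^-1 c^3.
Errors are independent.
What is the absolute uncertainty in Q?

Let u = q + y = 75.05. δu = √(δq² + δy²) = √(0.125 + 38.2) = 6.19, so δu/u = 0.0825.
Q is then a monomial in u, s, c:
δQ/Q = √((δu/u)² + (-1·δs/s)² + (3·δc/c)²) = √(0.00680 + 0.00935 + 0.0472) = 0.252
Q = 357800, so δQ = 0.252 × 357800 = 90100.

90100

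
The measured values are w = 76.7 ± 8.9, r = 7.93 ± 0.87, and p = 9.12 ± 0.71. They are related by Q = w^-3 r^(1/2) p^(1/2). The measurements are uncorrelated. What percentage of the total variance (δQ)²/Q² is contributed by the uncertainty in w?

(δQ/Q)² = (-3·δw/w)² + (½·δr/r)² + (½·δp/p)²
  w term: (-3×0.116)² = 0.121
  r term: (0.5×0.110)² = 0.00301
  p term: (0.5×0.0779)² = 0.00152
Total = 0.126. Share from w = 0.121/0.126 = 0.964.

96.4%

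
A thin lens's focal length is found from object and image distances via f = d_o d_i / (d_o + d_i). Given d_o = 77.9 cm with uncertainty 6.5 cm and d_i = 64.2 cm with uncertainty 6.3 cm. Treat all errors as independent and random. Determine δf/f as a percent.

6.57%

∂f/∂d_o = (d_i/(d_o+d_i))² = 0.204;  ∂f/∂d_i = (d_o/(d_o+d_i))² = 0.301
δf = √((∂f/∂d_o · δd_o)² + (∂f/∂d_i · δd_i)²) = √(1.76 + 3.58) = 2.31 cm
f = 35.2 cm, so δf/f = 2.31/35.2 = 0.0657.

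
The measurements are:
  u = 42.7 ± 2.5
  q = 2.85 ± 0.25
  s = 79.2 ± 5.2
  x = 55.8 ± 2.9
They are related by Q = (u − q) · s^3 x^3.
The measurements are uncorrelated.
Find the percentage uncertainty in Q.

Let w = u − q = 39.9. δw = √(δu² + δq²) = √(6.25 + 0.0625) = 2.51, so δw/w = 0.0630.
Q is then a monomial in w, s, x:
δQ/Q = √((δw/w)² + (3·δs/s)² + (3·δx/x)²) = √(0.00398 + 0.0388 + 0.0243) = 0.259

25.9%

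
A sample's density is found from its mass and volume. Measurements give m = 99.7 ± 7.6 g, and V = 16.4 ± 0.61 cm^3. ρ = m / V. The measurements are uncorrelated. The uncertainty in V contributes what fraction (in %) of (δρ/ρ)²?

(δρ/ρ)² = (1·δm/m)² + (-1·δV/V)²
  m term: (1×0.0762)² = 0.00581
  V term: (-1×0.0372)² = 0.00138
Total = 0.00719. Share from V = 0.00138/0.00719 = 0.192.

19.2%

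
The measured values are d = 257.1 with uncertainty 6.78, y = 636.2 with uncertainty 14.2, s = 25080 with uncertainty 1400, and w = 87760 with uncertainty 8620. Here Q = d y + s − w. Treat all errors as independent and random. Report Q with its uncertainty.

100900 ± 10400

Let p = d·y = 163600. δp/p = √((1·δd/d)² + (1·δy/y)²) = √(0.000695 + 0.000498) = 0.0345, so δp = 5650.
Q = p + s − w: δQ = √(δp² + δs² + δw²) = √(3.19e+07 + 1.96e+06 + 7.43e+07) = 10400
Q = 100900.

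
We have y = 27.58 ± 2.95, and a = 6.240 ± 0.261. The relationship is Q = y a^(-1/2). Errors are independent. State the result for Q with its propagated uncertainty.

11.04 ± 1.20

Products/powers → add relative errors in quadrature, weighted by exponent:
  (1·δy/y)² = (1×0.107)² = 0.0114;  (−½·δa/a)² = (-0.5×0.0418)² = 0.000437
δQ/Q = √(0.0119) = 0.109
Q = 11.04, so δQ = 0.109 × 11.04 = 1.20.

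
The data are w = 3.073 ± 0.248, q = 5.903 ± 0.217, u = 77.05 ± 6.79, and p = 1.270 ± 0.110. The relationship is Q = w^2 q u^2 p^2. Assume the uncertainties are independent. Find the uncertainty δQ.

Relative error in a monomial: (δQ/Q)² = Σ (nᵢ · δxᵢ/xᵢ)².
  (2·δw/w)² = (2×0.0807)² = 0.0261;  (1·δq/q)² = (1×0.0368)² = 0.00135;  (2·δu/u)² = (2×0.0881)² = 0.0311;  (2·δp/p)² = (2×0.0866)² = 0.0300
δQ/Q = √(0.0885) = 0.297
Q = 533800, so δQ = 0.297 × 533800 = 1.59e+05.

1.59e+05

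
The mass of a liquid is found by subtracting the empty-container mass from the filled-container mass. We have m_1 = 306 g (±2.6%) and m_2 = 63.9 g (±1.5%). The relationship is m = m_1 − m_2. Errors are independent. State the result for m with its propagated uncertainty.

For a sum/difference, combine absolute errors in quadrature:
  (δm_1)² = 63.3;  (δm_2)² = 0.919
δm = √(64.2) = 8.01 g
m = 242 g.

242 ± 8.01 g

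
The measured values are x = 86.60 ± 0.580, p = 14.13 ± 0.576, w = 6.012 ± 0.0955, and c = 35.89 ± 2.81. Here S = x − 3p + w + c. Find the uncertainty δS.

3.35

Sums and differences: (δS)² = Σ (cᵢ δxᵢ)².
  (δx)² = 0.336;  (3·δp)² = 2.99;  (δw)² = 0.00912;  (δc)² = 7.90
δS = √(11.2) = 3.35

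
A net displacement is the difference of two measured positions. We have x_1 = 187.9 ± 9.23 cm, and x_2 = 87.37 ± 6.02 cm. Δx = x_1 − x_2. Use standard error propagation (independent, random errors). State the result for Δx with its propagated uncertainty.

Each term contributes (cᵢ δxᵢ)² to (δΔx)²:
  (δx_1)² = 85.2;  (δx_2)² = 36.2
δΔx = √(121) = 11.0 cm
Δx = 100.5 cm.

100.5 ± 11.0 cm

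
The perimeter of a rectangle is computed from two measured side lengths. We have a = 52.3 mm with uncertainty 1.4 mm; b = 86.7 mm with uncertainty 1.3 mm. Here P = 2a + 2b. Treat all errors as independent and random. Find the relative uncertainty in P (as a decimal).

0.0137

For a sum/difference, combine absolute errors in quadrature:
  (2·δa)² = 7.84;  (2·δb)² = 6.76
δP = √(14.6) = 3.82 mm
P = 278 mm, so δP/P = 3.82/278 = 0.0137.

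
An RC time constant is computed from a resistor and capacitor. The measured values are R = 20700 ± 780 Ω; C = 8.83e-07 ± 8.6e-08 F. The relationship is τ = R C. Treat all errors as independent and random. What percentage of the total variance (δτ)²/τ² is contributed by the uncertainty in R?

13.0%

(δτ/τ)² = (1·δR/R)² + (1·δC/C)²
  R term: (1×0.0377)² = 0.00142
  C term: (1×0.0974)² = 0.00949
Total = 0.0109. Share from R = 0.00142/0.0109 = 0.130.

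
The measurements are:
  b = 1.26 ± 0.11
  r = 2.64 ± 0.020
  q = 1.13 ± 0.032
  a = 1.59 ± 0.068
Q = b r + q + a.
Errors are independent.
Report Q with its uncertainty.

Let p = b·r = 3.33. δp/p = √((1·δb/b)² + (1·δr/r)²) = √(0.00762 + 5.74e-05) = 0.0876, so δp = 0.291.
Q = p + q + a: δQ = √(δp² + δq² + δa²) = √(0.0850 + 0.00102 + 0.00462) = 0.301
Q = 6.05.

6.05 ± 0.301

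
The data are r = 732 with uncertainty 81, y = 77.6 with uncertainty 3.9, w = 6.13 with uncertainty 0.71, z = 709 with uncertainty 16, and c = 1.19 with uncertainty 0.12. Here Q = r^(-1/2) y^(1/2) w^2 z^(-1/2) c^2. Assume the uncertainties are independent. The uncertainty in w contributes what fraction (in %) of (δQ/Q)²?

54.7%

(δQ/Q)² = (−½·δr/r)² + (½·δy/y)² + (2·δw/w)² + (−½·δz/z)² + (2·δc/c)²
  r term: (-0.5×0.111)² = 0.00306
  y term: (0.5×0.0503)² = 0.000631
  w term: (2×0.116)² = 0.0537
  z term: (-0.5×0.0226)² = 0.000127
  c term: (2×0.101)² = 0.0407
Total = 0.0982. Share from w = 0.0537/0.0982 = 0.547.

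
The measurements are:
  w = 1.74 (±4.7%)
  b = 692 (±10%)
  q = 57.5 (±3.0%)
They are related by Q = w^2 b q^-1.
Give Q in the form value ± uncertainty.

For a monomial Q ∝ w^2, b, q^-1, fractional errors add in quadrature:
  (2·δw/w)² = (2×0.0470)² = 0.00884;  (1·δb/b)² = (1×0.100)² = 0.0100;  (-1·δq/q)² = (-1×0.0300)² = 0.000900
δQ/Q = √(0.0197) = 0.140
Q = 36.4, so δQ = 0.140 × 36.4 = 5.12.

36.4 ± 5.12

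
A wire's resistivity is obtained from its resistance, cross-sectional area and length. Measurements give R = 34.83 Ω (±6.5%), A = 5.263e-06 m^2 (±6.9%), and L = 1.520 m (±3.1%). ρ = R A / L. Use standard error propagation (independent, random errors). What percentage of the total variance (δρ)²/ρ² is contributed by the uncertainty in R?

(δρ/ρ)² = (1·δR/R)² + (1·δA/A)² + (-1·δL/L)²
  R term: (1×0.0650)² = 0.00423
  A term: (1×0.0690)² = 0.00476
  L term: (-1×0.0310)² = 0.000961
Total = 0.00995. Share from R = 0.00423/0.00995 = 0.425.

42.5%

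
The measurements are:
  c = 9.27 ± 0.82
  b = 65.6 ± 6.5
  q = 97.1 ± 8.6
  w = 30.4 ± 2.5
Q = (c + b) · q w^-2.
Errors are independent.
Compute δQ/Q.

Let u = c + b = 74.9. δu = √(δc² + δb²) = √(0.672 + 42.2) = 6.55, so δu/u = 0.0875.
Q is then a monomial in u, q, w:
δQ/Q = √((δu/u)² + (1·δq/q)² + (-2·δw/w)²) = √(0.00766 + 0.00784 + 0.0271) = 0.206

0.206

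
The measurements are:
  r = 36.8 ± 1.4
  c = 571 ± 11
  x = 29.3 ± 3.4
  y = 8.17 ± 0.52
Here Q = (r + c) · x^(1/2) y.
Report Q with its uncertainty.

26900 ± 2370

Let u = r + c = 608. δu = √(δr² + δc²) = √(1.96 + 121) = 11.1, so δu/u = 0.0182.
Q is then a monomial in u, x, y:
δQ/Q = √((δu/u)² + (½·δx/x)² + (1·δy/y)²) = √(0.000333 + 0.00337 + 0.00405) = 0.0880
Q = 26900, so δQ = 0.0880 × 26900 = 2370.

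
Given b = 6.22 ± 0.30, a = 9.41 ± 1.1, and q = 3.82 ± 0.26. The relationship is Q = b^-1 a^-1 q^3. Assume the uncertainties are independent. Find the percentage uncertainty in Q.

Relative error in a monomial: (δQ/Q)² = Σ (nᵢ · δxᵢ/xᵢ)².
  (-1·δb/b)² = (-1×0.0482)² = 0.00233;  (-1·δa/a)² = (-1×0.117)² = 0.0137;  (3·δq/q)² = (3×0.0681)² = 0.0417
δQ/Q = √(0.0577) = 0.240

24.0%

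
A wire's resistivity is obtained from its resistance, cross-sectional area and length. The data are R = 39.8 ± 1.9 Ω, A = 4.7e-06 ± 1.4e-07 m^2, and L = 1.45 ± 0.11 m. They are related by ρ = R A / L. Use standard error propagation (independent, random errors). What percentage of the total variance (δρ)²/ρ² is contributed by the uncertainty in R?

(δρ/ρ)² = (1·δR/R)² + (1·δA/A)² + (-1·δL/L)²
  R term: (1×0.0477)² = 0.00228
  A term: (1×0.0298)² = 0.000887
  L term: (-1×0.0759)² = 0.00576
Total = 0.00892. Share from R = 0.00228/0.00892 = 0.255.

25.5%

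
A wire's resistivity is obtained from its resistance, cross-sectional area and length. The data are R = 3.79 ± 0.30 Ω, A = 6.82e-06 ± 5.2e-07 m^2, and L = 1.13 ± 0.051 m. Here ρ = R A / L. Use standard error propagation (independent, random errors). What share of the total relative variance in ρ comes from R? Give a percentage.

(δρ/ρ)² = (1·δR/R)² + (1·δA/A)² + (-1·δL/L)²
  R term: (1×0.0792)² = 0.00627
  A term: (1×0.0762)² = 0.00581
  L term: (-1×0.0451)² = 0.00204
Total = 0.0141. Share from R = 0.00627/0.0141 = 0.444.

44.4%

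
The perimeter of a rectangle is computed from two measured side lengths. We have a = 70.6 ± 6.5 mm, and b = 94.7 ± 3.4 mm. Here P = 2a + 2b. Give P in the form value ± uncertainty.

331 ± 14.7 mm

For a sum/difference, combine absolute errors in quadrature:
  (2·δa)² = 169;  (2·δb)² = 46.2
δP = √(215) = 14.7 mm
P = 331 mm.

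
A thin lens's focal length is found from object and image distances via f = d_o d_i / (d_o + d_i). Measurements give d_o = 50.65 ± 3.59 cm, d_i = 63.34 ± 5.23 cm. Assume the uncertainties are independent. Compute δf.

1.51 cm

∂f/∂d_o = (d_i/(d_o+d_i))² = 0.309;  ∂f/∂d_i = (d_o/(d_o+d_i))² = 0.197
δf = √((∂f/∂d_o · δd_o)² + (∂f/∂d_i · δd_i)²) = √(1.23 + 1.07) = 1.51 cm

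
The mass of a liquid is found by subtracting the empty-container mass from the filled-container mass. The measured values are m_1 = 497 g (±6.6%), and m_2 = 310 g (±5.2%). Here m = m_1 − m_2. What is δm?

36.5 g

Each term contributes (cᵢ δxᵢ)² to (δm)²:
  (δm_1)² = 1080;  (δm_2)² = 260
δm = √(1340) = 36.5 g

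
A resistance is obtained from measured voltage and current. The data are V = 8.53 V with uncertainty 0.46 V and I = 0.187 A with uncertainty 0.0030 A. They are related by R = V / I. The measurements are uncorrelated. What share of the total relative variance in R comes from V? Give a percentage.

91.9%

(δR/R)² = (1·δV/V)² + (-1·δI/I)²
  V term: (1×0.0539)² = 0.00291
  I term: (-1×0.0160)² = 0.000257
Total = 0.00317. Share from V = 0.00291/0.00317 = 0.919.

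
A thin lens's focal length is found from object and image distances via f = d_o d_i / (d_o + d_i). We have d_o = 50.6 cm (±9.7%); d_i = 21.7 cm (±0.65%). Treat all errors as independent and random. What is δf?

0.448 cm

∂f/∂d_o = (d_i/(d_o+d_i))² = 0.0901;  ∂f/∂d_i = (d_o/(d_o+d_i))² = 0.490
δf = √((∂f/∂d_o · δd_o)² + (∂f/∂d_i · δd_i)²) = √(0.195 + 0.00477) = 0.448 cm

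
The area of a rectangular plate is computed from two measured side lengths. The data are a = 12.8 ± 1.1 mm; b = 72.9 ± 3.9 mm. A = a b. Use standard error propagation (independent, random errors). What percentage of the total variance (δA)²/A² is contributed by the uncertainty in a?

72.1%

(δA/A)² = (1·δa/a)² + (1·δb/b)²
  a term: (1×0.0859)² = 0.00739
  b term: (1×0.0535)² = 0.00286
Total = 0.0102. Share from a = 0.00739/0.0102 = 0.721.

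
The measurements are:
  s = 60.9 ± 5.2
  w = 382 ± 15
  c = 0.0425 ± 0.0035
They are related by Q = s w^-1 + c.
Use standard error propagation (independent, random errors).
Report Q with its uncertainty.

Let p = s·w^-1 = 0.159. δp/p = √((1·δs/s)² + (-1·δw/w)²) = √(0.00729 + 0.00154) = 0.0940, so δp = 0.0150.
Q = p + c: δQ = √(δp² + δc²) = √(0.000224 + 1.23e-05) = 0.0154
Q = 0.202.

0.202 ± 0.0154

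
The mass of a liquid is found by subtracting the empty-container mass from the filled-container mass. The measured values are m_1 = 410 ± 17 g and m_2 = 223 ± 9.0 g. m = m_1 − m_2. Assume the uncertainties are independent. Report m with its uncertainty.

187 ± 19.2 g

m is a linear combination, so absolute uncertainties add in quadrature:
  (δm_1)² = 289;  (δm_2)² = 81.0
δm = √(370) = 19.2 g
m = 187 g.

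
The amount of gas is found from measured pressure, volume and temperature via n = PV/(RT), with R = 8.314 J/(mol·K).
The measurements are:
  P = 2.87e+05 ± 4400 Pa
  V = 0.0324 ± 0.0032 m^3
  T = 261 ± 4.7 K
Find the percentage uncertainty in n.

10.2%

n is a product of powers, so relative uncertainties combine in quadrature:
  (1·δP/P)² = (1×0.0153)² = 0.000235;  (1·δV/V)² = (1×0.0988)² = 0.00975;  (-1·δT/T)² = (-1×0.0180)² = 0.000324
δn/n = √(0.0103) = 0.102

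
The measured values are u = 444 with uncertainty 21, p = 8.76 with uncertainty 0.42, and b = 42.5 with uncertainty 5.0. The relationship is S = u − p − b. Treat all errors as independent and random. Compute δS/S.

For a sum/difference, combine absolute errors in quadrature:
  (δu)² = 441;  (δp)² = 0.176;  (δb)² = 25.0
δS = √(466) = 21.6
S = 393, so δS/S = 21.6/393 = 0.0550.

0.0550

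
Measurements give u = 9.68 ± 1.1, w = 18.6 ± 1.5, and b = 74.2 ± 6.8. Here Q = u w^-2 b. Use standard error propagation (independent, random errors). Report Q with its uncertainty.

Q is a product of powers, so relative uncertainties combine in quadrature:
  (1·δu/u)² = (1×0.114)² = 0.0129;  (-2·δw/w)² = (-2×0.0806)² = 0.0260;  (1·δb/b)² = (1×0.0916)² = 0.00840
δQ/Q = √(0.0473) = 0.218
Q = 2.08, so δQ = 0.218 × 2.08 = 0.452.

2.08 ± 0.452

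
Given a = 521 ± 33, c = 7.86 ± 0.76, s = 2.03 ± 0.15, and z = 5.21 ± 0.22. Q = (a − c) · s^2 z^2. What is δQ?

Let u = a − c = 513. δu = √(δa² + δc²) = √(1090 + 0.578) = 33.0, so δu/u = 0.0643.
Q is then a monomial in u, s, z:
δQ/Q = √((δu/u)² + (2·δs/s)² + (2·δz/z)²) = √(0.00414 + 0.0218 + 0.00713) = 0.182
Q = 57400, so δQ = 0.182 × 57400 = 10400.

10400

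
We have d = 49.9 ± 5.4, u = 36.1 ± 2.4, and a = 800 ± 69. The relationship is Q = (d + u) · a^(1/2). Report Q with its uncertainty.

2430 ± 197

Let w = d + u = 86.0. δw = √(δd² + δu²) = √(29.2 + 5.76) = 5.91, so δw/w = 0.0687.
Q is then a monomial in w, a:
δQ/Q = √((δw/w)² + (½·δa/a)²) = √(0.00472 + 0.00186) = 0.0811
Q = 2430, so δQ = 0.0811 × 2430 = 197.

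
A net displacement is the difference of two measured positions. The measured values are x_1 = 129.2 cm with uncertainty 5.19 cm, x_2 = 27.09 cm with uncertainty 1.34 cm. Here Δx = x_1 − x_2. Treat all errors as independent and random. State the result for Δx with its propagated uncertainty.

Δx is a linear combination, so absolute uncertainties add in quadrature:
  (δx_1)² = 26.9;  (δx_2)² = 1.80
δΔx = √(28.7) = 5.36 cm
Δx = 102.1 cm.

102.1 ± 5.36 cm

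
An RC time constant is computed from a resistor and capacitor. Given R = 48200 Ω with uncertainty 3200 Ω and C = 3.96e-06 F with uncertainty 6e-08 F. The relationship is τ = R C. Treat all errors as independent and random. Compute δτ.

Each factor contributes (exponent × relative error)² to (δτ/τ)²:
  (1·δR/R)² = (1×0.0664)² = 0.00441;  (1·δC/C)² = (1×0.0152)² = 0.000230
δτ/τ = √(0.00464) = 0.0681
τ = 0.191 s, so δτ = 0.0681 × 0.191 = 0.0130 s.

0.0130 s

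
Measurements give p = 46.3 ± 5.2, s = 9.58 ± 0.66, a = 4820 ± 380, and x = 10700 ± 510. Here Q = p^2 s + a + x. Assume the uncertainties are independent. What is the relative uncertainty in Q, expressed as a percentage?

Let w = p^2·s = 20500. δw/w = √((2·δp/p)² + (1·δs/s)²) = √(0.0505 + 0.00475) = 0.235, so δw = 4830.
Q = w + a + x: δQ = √(δw² + δa² + δx²) = √(2.33e+07 + 1.44e+05 + 2.6e+05) = 4870
Q = 36100, so δQ/Q = 4870/36100 = 0.135.

13.5%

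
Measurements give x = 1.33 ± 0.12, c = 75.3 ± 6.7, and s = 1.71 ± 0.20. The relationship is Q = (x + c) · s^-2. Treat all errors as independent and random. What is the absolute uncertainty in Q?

6.54

Let u = x + c = 76.6. δu = √(δx² + δc²) = √(0.0144 + 44.9) = 6.70, so δu/u = 0.0874.
Q is then a monomial in u, s:
δQ/Q = √((δu/u)² + (-2·δs/s)²) = √(0.00765 + 0.0547) = 0.250
Q = 26.2, so δQ = 0.250 × 26.2 = 6.54.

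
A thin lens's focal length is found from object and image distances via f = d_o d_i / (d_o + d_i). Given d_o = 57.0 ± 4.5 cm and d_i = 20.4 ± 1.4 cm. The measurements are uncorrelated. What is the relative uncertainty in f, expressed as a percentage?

5.47%

∂f/∂d_o = (d_i/(d_o+d_i))² = 0.0695;  ∂f/∂d_i = (d_o/(d_o+d_i))² = 0.542
δf = √((∂f/∂d_o · δd_o)² + (∂f/∂d_i · δd_i)²) = √(0.0977 + 0.576) = 0.821 cm
f = 15.0 cm, so δf/f = 0.821/15.0 = 0.0547.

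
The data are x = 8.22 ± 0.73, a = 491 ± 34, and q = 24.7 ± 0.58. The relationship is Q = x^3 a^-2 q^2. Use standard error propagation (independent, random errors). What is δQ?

0.427

Products/powers → add relative errors in quadrature, weighted by exponent:
  (3·δx/x)² = (3×0.0888)² = 0.0710;  (-2·δa/a)² = (-2×0.0692)² = 0.0192;  (2·δq/q)² = (2×0.0235)² = 0.00221
δQ/Q = √(0.0924) = 0.304
Q = 1.41, so δQ = 0.304 × 1.41 = 0.427.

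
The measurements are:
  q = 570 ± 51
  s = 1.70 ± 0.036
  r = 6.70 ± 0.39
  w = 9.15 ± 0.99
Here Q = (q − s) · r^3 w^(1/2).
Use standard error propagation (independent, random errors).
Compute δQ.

Let u = q − s = 568. δu = √(δq² + δs²) = √(2600 + 0.00130) = 51.0, so δu/u = 0.0897.
Q is then a monomial in u, r, w:
δQ/Q = √((δu/u)² + (3·δr/r)² + (½·δw/w)²) = √(0.00805 + 0.0305 + 0.00293) = 0.204
Q = 5.17e+05, so δQ = 0.204 × 5.17e+05 = 1.05e+05.

1.05e+05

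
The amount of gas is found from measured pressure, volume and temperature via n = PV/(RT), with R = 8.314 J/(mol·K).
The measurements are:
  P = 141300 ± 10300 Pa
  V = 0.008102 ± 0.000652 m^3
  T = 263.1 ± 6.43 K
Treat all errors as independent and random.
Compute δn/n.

For a monomial n ∝ P, V, T^-1, fractional errors add in quadrature:
  (1·δP/P)² = (1×0.0729)² = 0.00531;  (1·δV/V)² = (1×0.0805)² = 0.00648;  (-1·δT/T)² = (-1×0.0244)² = 0.000597
δn/n = √(0.0124) = 0.111

0.111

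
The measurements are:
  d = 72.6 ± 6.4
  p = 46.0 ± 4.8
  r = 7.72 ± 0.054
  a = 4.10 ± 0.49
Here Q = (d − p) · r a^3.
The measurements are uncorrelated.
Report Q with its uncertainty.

14200 ± 6620

Let u = d − p = 26.6. δu = √(δd² + δp²) = √(41.0 + 23.0) = 8.00, so δu/u = 0.301.
Q is then a monomial in u, r, a:
δQ/Q = √((δu/u)² + (1·δr/r)² + (3·δa/a)²) = √(0.0905 + 4.89e-05 + 0.129) = 0.468
Q = 14200, so δQ = 0.468 × 14200 = 6620.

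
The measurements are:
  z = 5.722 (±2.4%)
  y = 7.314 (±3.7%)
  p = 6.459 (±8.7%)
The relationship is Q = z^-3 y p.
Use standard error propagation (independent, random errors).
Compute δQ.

Since Q is a product/quotient, work with relative uncertainties:
  (-3·δz/z)² = (-3×0.0240)² = 0.00518;  (1·δy/y)² = (1×0.0370)² = 0.00137;  (1·δp/p)² = (1×0.0870)² = 0.00757
δQ/Q = √(0.0141) = 0.119
Q = 0.2522, so δQ = 0.119 × 0.2522 = 0.0300.

0.0300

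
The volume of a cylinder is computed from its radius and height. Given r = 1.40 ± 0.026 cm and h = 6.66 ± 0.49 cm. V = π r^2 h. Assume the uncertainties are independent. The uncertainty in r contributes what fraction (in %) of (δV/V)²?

(δV/V)² = (2·δr/r)² + (1·δh/h)²
  r term: (2×0.0186)² = 0.00138
  h term: (1×0.0736)² = 0.00541
Total = 0.00679. Share from r = 0.00138/0.00679 = 0.203.

20.3%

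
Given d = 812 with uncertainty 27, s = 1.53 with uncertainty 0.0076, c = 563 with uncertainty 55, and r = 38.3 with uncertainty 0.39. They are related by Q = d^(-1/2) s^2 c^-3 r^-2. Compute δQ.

9.24e-14

Products/powers → add relative errors in quadrature, weighted by exponent:
  (−½·δd/d)² = (-0.5×0.0333)² = 0.000276;  (2·δs/s)² = (2×0.00497)² = 9.87e-05;  (-3·δc/c)² = (-3×0.0977)² = 0.0859;  (-2·δr/r)² = (-2×0.0102)² = 0.000415
δQ/Q = √(0.0867) = 0.294
Q = 3.14e-13, so δQ = 0.294 × 3.14e-13 = 9.24e-14.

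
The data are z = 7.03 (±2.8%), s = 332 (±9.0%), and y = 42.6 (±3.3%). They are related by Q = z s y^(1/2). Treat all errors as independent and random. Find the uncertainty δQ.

1460

Q is a product of powers, so relative uncertainties combine in quadrature:
  (1·δz/z)² = (1×0.0280)² = 0.000784;  (1·δs/s)² = (1×0.0900)² = 0.00810;  (½·δy/y)² = (0.5×0.0330)² = 0.000272
δQ/Q = √(0.00916) = 0.0957
Q = 15200, so δQ = 0.0957 × 15200 = 1460.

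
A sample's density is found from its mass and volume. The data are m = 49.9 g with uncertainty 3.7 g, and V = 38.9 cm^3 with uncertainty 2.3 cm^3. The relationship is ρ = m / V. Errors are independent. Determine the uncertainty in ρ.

Products/powers → add relative errors in quadrature, weighted by exponent:
  (1·δm/m)² = (1×0.0741)² = 0.00550;  (-1·δV/V)² = (-1×0.0591)² = 0.00350
δρ/ρ = √(0.00899) = 0.0948
ρ = 1.28 g/cm^3, so δρ = 0.0948 × 1.28 = 0.122 g/cm^3.

0.122 g/cm^3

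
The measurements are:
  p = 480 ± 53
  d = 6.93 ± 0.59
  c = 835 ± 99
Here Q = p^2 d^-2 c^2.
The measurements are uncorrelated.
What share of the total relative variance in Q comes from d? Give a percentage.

(δQ/Q)² = (2·δp/p)² + (-2·δd/d)² + (2·δc/c)²
  p term: (2×0.110)² = 0.0488
  d term: (-2×0.0851)² = 0.0290
  c term: (2×0.119)² = 0.0562
Total = 0.134. Share from d = 0.0290/0.134 = 0.216.

21.6%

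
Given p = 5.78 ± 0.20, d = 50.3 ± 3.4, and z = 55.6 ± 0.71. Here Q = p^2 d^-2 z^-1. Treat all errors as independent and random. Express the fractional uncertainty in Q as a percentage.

15.2%

Each factor contributes (exponent × relative error)² to (δQ/Q)²:
  (2·δp/p)² = (2×0.0346)² = 0.00479;  (-2·δd/d)² = (-2×0.0676)² = 0.0183;  (-1·δz/z)² = (-1×0.0128)² = 0.000163
δQ/Q = √(0.0232) = 0.152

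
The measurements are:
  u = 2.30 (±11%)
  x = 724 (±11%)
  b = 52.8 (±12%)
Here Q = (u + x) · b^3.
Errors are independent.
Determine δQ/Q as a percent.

Let w = u + x = 726. δw = √(δu² + δx²) = √(0.0640 + 6340) = 79.6, so δw/w = 0.110.
Q is then a monomial in w, b:
δQ/Q = √((δw/w)² + (3·δb/b)²) = √(0.0120 + 0.130) = 0.376

37.6%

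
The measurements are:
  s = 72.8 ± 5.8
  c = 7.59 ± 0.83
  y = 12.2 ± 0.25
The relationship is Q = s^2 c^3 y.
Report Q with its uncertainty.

(2.83 ± 1.03) × 10^7

Each factor contributes (exponent × relative error)² to (δQ/Q)²:
  (2·δs/s)² = (2×0.0797)² = 0.0254;  (3·δc/c)² = (3×0.109)² = 0.108;  (1·δy/y)² = (1×0.0205)² = 0.000420
δQ/Q = √(0.133) = 0.365
Q = 2.83e+07, so δQ = 0.365 × 2.83e+07 = 1.03e+07.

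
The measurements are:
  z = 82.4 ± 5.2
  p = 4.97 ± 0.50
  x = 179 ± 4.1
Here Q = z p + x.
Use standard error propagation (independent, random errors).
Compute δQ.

48.8

Let w = z·p = 410. δw/w = √((1·δz/z)² + (1·δp/p)²) = √(0.00398 + 0.0101) = 0.119, so δw = 48.6.
Q = w + x: δQ = √(δw² + δx²) = √(2370 + 16.8) = 48.8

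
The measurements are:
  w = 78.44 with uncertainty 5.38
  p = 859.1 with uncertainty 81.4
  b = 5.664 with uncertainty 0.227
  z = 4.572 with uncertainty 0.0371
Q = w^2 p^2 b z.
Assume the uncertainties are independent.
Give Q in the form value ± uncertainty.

Products/powers → add relative errors in quadrature, weighted by exponent:
  (2·δw/w)² = (2×0.0686)² = 0.0188;  (2·δp/p)² = (2×0.0948)² = 0.0359;  (1·δb/b)² = (1×0.0401)² = 0.00161;  (1·δz/z)² = (1×0.00811)² = 6.58e-05
δQ/Q = √(0.0564) = 0.237
Q = 1.176e+11, so δQ = 0.237 × 1.176e+11 = 2.79e+10.

(1.176 ± 0.279) × 10^11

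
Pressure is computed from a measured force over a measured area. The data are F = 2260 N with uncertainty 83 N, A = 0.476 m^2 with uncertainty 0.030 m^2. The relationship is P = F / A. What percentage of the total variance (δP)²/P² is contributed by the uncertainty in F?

25.3%

(δP/P)² = (1·δF/F)² + (-1·δA/A)²
  F term: (1×0.0367)² = 0.00135
  A term: (-1×0.0630)² = 0.00397
Total = 0.00532. Share from F = 0.00135/0.00532 = 0.253.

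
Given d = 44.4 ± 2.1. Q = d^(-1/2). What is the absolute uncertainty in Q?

0.00355

Q ∝ d^(-1/2), so δQ/Q = |−½| · δd/d = 0.5 × 0.0473 = 0.0236.
Q = 0.150, so δQ = 0.0236 × 0.150 = 0.00355.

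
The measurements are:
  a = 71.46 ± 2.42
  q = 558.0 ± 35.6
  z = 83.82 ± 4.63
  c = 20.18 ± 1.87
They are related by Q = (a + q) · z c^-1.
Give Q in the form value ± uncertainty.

2615 ± 319

Let u = a + q = 629.5. δu = √(δa² + δq²) = √(5.86 + 1270) = 35.7, so δu/u = 0.0567.
Q is then a monomial in u, z, c:
δQ/Q = √((δu/u)² + (1·δz/z)² + (-1·δc/c)²) = √(0.00321 + 0.00305 + 0.00859) = 0.122
Q = 2615, so δQ = 0.122 × 2615 = 319.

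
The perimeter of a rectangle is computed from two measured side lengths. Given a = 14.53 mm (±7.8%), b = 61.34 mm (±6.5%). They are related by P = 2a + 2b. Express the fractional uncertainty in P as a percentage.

5.46%

P is a linear combination, so absolute uncertainties add in quadrature:
  (2·δa)² = 5.14;  (2·δb)² = 63.6
δP = √(68.7) = 8.29 mm
P = 151.7 mm, so δP/P = 8.29/151.7 = 0.0546.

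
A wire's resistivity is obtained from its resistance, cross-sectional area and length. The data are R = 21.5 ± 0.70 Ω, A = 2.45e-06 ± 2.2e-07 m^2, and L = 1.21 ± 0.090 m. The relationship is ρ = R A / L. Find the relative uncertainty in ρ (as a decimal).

0.121

ρ is a product of powers, so relative uncertainties combine in quadrature:
  (1·δR/R)² = (1×0.0326)² = 0.00106;  (1·δA/A)² = (1×0.0898)² = 0.00806;  (-1·δL/L)² = (-1×0.0744)² = 0.00553
δρ/ρ = √(0.0147) = 0.121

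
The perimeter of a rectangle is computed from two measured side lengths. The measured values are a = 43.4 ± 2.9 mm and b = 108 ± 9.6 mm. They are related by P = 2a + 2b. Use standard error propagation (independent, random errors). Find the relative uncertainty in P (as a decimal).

Each term contributes (cᵢ δxᵢ)² to (δP)²:
  (2·δa)² = 33.6;  (2·δb)² = 369
δP = √(402) = 20.1 mm
P = 303 mm, so δP/P = 20.1/303 = 0.0662.

0.0662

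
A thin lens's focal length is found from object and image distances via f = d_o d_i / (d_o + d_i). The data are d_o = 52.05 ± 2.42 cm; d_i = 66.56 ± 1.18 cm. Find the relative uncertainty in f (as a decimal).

∂f/∂d_o = (d_i/(d_o+d_i))² = 0.315;  ∂f/∂d_i = (d_o/(d_o+d_i))² = 0.193
δf = √((∂f/∂d_o · δd_o)² + (∂f/∂d_i · δd_i)²) = √(0.581 + 0.0516) = 0.795 cm
f = 29.21 cm, so δf/f = 0.795/29.21 = 0.0272.

0.0272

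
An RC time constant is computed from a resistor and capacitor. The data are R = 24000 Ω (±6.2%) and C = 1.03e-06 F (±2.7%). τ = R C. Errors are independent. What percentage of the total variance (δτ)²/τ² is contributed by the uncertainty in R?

(δτ/τ)² = (1·δR/R)² + (1·δC/C)²
  R term: (1×0.0620)² = 0.00384
  C term: (1×0.0270)² = 0.000729
Total = 0.00457. Share from R = 0.00384/0.00457 = 0.841.

84.1%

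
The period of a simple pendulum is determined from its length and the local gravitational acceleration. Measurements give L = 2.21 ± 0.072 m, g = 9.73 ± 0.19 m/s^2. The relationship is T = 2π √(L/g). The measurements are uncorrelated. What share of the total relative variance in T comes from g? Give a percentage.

26.4%

(δT/T)² = (½·δL/L)² + (−½·δg/g)²
  L term: (0.5×0.0326)² = 0.000265
  g term: (-0.5×0.0195)² = 9.53e-05
Total = 0.000361. Share from g = 9.53e-05/0.000361 = 0.264.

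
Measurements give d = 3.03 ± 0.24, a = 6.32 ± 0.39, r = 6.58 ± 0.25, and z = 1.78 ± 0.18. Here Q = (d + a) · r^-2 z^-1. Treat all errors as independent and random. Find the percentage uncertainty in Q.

13.6%

Let u = d + a = 9.35. δu = √(δd² + δa²) = √(0.0576 + 0.152) = 0.458, so δu/u = 0.0490.
Q is then a monomial in u, r, z:
δQ/Q = √((δu/u)² + (-2·δr/r)² + (-1·δz/z)²) = √(0.00240 + 0.00577 + 0.0102) = 0.136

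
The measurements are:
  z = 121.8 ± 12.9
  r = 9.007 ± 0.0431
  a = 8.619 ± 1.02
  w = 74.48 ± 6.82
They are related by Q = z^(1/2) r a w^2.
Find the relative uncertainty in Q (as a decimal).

0.224

Since Q is a product/quotient, work with relative uncertainties:
  (½·δz/z)² = (0.5×0.106)² = 0.00280;  (1·δr/r)² = (1×0.00479)² = 2.29e-05;  (1·δa/a)² = (1×0.118)² = 0.0140;  (2·δw/w)² = (2×0.0916)² = 0.0335
δQ/Q = √(0.0504) = 0.224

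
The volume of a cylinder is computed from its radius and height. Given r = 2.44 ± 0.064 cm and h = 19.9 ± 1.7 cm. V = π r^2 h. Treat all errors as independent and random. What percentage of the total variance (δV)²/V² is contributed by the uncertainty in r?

(δV/V)² = (2·δr/r)² + (1·δh/h)²
  r term: (2×0.0262)² = 0.00275
  h term: (1×0.0854)² = 0.00730
Total = 0.0100. Share from r = 0.00275/0.0100 = 0.274.

27.4%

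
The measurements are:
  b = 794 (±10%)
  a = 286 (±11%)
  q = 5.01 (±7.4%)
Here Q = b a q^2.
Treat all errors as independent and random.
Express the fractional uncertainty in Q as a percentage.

Each factor contributes (exponent × relative error)² to (δQ/Q)²:
  (1·δb/b)² = (1×0.100)² = 0.0100;  (1·δa/a)² = (1×0.110)² = 0.0121;  (2·δq/q)² = (2×0.0740)² = 0.0219
δQ/Q = √(0.0440) = 0.210

21.0%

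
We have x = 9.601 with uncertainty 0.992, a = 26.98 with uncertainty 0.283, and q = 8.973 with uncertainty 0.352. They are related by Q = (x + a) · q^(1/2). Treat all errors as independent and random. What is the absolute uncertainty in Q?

Let u = x + a = 36.58. δu = √(δx² + δa²) = √(0.984 + 0.0801) = 1.03, so δu/u = 0.0282.
Q is then a monomial in u, q:
δQ/Q = √((δu/u)² + (½·δq/q)²) = √(0.000795 + 0.000385) = 0.0344
Q = 109.6, so δQ = 0.0344 × 109.6 = 3.76.

3.76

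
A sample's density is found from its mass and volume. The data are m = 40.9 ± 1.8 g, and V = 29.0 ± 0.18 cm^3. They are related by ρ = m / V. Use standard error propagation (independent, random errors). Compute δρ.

0.0627 g/cm^3

Relative error in a monomial: (δρ/ρ)² = Σ (nᵢ · δxᵢ/xᵢ)².
  (1·δm/m)² = (1×0.0440)² = 0.00194;  (-1·δV/V)² = (-1×0.00621)² = 3.85e-05
δρ/ρ = √(0.00198) = 0.0444
ρ = 1.41 g/cm^3, so δρ = 0.0444 × 1.41 = 0.0627 g/cm^3.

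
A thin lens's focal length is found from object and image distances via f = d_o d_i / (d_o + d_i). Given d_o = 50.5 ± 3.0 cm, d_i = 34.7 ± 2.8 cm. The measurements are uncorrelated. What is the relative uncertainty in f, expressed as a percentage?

∂f/∂d_o = (d_i/(d_o+d_i))² = 0.166;  ∂f/∂d_i = (d_o/(d_o+d_i))² = 0.351
δf = √((∂f/∂d_o · δd_o)² + (∂f/∂d_i · δd_i)²) = √(0.248 + 0.968) = 1.10 cm
f = 20.6 cm, so δf/f = 1.10/20.6 = 0.0536.

5.36%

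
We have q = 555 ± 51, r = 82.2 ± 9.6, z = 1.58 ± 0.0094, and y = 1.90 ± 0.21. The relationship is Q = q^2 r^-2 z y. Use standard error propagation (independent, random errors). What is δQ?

Products/powers → add relative errors in quadrature, weighted by exponent:
  (2·δq/q)² = (2×0.0919)² = 0.0338;  (-2·δr/r)² = (-2×0.117)² = 0.0546;  (1·δz/z)² = (1×0.00595)² = 3.54e-05;  (1·δy/y)² = (1×0.111)² = 0.0122
δQ/Q = √(0.101) = 0.317
Q = 137, so δQ = 0.317 × 137 = 43.4.

43.4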